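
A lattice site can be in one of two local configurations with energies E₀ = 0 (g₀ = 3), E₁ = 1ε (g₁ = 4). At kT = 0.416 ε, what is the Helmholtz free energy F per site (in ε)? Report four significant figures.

Eᵢ/kT = 0, 2.40385.
Z = Σ gᵢe^(−Eᵢ/kT) = 3·e^(−0) + 4·e^(−2.40385) = 3.00000 + 0.361477 = 3.36148.
F = −kT ln Z = −0.416 × ln(3.36148) = −0.416 × 1.21238 = -0.5044 ε.

-0.5044 ε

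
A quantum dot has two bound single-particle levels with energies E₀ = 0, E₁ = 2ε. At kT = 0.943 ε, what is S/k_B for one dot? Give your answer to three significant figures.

Eᵢ/kT = 0, 2.1209.
Z = Σ e^(−Eᵢ/kT) = e^(−0) + e^(−2.1209) = 1.0000 + 0.11992 = 1.1199.
⟨E⟩ = Σ EᵢPᵢ = 0.21416 ε.
S/k_B = ln Z + ⟨E⟩/kT = ln(1.1199) + 0.21416/0.943 = 0.11324 + 0.22710 = 0.340.

0.340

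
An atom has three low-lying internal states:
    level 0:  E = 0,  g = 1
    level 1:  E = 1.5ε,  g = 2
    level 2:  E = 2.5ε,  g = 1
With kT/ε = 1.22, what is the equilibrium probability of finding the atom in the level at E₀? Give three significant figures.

0.584

Eᵢ/kT = 0, 1.2295, 2.0492.
Z = Σ gᵢe^(−Eᵢ/kT) = 1·e^(−0) + 2·e^(−1.2295) + 1·e^(−2.0492) = 1.0000 + 0.58488 + 0.12884 = 1.7137.
P₀ = g₀ e^(−E₀/kT) / Z = 1.0000/1.7137 = 0.584.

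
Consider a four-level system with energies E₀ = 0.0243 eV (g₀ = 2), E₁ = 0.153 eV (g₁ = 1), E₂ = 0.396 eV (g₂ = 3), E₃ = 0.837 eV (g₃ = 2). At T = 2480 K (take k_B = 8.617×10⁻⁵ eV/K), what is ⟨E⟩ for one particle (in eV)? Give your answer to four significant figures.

0.1213 eV

k_BT = 8.617×10⁻⁵ × 2480 K = 0.213702 eV.
Eᵢ/kT = 0.113710, 0.715950, 1.85305, 3.91667.
Z = Σ gᵢe^(−Eᵢ/kT) = 2·e^(−0.113710) + 1·e^(−0.715950) + 3·e^(−1.85305) + 2·e^(−3.91667) = 1.78503 + 0.488728 + 0.470275 + 0.0398146 = 2.78385.
⟨E⟩ = Σ Eᵢ gᵢe^(−Eᵢ/kT) / Z = (0.0243·1.78503 + 0.153·0.488728 + 0.396·0.470275 + 0.837·0.0398146) / 2.78385 = 0.1213 eV.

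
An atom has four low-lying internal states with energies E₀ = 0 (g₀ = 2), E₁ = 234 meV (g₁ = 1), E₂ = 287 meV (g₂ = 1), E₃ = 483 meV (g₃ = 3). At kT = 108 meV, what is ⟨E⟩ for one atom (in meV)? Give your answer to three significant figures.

Eᵢ/kT = 0, 2.1667, 2.6574, 4.4722.
Z = Σ gᵢe^(−Eᵢ/kT) = 2·e^(−0) + 1·e^(−2.1667) + 1·e^(−2.6574) + 3·e^(−4.4722) = 2.0000 + 0.11456 + 0.070130 + 0.034266 = 2.2190.
⟨E⟩ = Σ Eᵢ gᵢe^(−Eᵢ/kT) / Z = (0·2.0000 + 234·0.11456 + 287·0.070130 + 483·0.034266) / 2.2190 = 28.6 meV.

28.6 meV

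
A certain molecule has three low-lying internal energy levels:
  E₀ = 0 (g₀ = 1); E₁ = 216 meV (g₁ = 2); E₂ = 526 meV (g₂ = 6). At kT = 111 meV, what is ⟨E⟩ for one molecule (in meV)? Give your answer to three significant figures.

Eᵢ/kT = 0, 1.9459, 4.7387.
Z = Σ gᵢe^(−Eᵢ/kT) = 1·e^(−0) + 2·e^(−1.9459) + 6·e^(−4.7387) = 1.0000 + 0.28572 + 0.052500 = 1.3382.
⟨E⟩ = Σ Eᵢ gᵢe^(−Eᵢ/kT) / Z = (0·1.0000 + 216·0.28572 + 526·0.052500) / 1.3382 = 66.8 meV.

66.8 meV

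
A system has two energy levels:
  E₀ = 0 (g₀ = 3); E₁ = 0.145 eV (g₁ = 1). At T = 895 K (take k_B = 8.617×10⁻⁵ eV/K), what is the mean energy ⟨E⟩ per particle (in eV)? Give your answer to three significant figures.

k_BT = 8.617×10⁻⁵ × 895 K = 0.077122 eV.
Eᵢ/kT = 0, 1.8801.
Z = Σ gᵢe^(−Eᵢ/kT) = 3·e^(−0) + 1·e^(−1.8801) = 3.0000 + 0.15257 = 3.1526.
⟨E⟩ = Σ Eᵢ gᵢe^(−Eᵢ/kT) / Z = (0·3.0000 + 0.145·0.15257) / 3.1526 = 0.00702 eV.

0.00702 eV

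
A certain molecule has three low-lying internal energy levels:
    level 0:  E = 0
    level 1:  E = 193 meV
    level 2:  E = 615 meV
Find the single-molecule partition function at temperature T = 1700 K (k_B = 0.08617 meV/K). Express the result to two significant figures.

Z = 1.3

k_BT = 0.08617 × 1700 K = 146.5 meV.
Eᵢ/kT = 0, 1.317, 4.198.
Z = Σ e^(−Eᵢ/kT) = e^(−0) + e^(−1.317) + e^(−4.198) = 1.000 + 0.2679 + 0.01503 = 1.283.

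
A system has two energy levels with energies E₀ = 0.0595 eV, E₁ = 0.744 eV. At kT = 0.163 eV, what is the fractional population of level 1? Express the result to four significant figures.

0.01478

Eᵢ/kT = 0.365031, 4.56442.
Z = Σ e^(−Eᵢ/kT) = e^(−0.365031) + e^(−4.56442) = 0.694175 + 0.0104159 = 0.704591.
P₁ = e^(−E₁/kT) / Z = 0.0104159/0.704591 = 0.01478.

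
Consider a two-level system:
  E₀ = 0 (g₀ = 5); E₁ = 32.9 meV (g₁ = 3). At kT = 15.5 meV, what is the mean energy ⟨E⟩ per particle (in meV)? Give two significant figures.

2.2 meV

Eᵢ/kT = 0, 2.123.
Z = Σ gᵢe^(−Eᵢ/kT) = 5·e^(−0) + 3·e^(−2.123) = 5.000 + 0.3590 = 5.359.
⟨E⟩ = Σ Eᵢ gᵢe^(−Eᵢ/kT) / Z = (0·5.000 + 32.9·0.3590) / 5.359 = 2.2 meV.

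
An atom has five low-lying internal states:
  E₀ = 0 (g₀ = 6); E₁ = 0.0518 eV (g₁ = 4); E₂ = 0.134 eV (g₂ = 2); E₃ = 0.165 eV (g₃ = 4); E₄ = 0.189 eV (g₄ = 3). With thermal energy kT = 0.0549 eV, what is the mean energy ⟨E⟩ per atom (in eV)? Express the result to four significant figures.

0.01929 eV

Eᵢ/kT = 0, 0.943534, 2.44080, 3.00546, 3.44262.
Z = Σ gᵢe^(−Eᵢ/kT) = 6·e^(−0) + 4·e^(−0.943534) + 2·e^(−2.44080) + 4·e^(−3.00546) + 3·e^(−3.44262) = 6.00000 + 1.55700 + 0.174182 + 0.198064 + 0.0959424 = 8.02519.
⟨E⟩ = Σ Eᵢ gᵢe^(−Eᵢ/kT) / Z = (0·6.00000 + 0.0518·1.55700 + 0.134·0.174182 + 0.165·0.198064 + 0.189·0.0959424) / 8.02519 = 0.01929 eV.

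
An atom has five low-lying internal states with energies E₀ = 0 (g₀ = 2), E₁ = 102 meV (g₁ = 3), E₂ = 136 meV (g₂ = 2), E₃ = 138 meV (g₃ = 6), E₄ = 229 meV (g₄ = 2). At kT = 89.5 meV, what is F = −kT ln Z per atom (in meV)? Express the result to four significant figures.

-141.1 meV

Eᵢ/kT = 0, 1.13966, 1.51955, 1.54190, 2.55866.
Z = Σ gᵢe^(−Eᵢ/kT) = 2·e^(−0) + 3·e^(−1.13966) + 2·e^(−1.51955) + 6·e^(−1.54190) + 2·e^(−2.55866) = 2.00000 + 0.959783 + 0.437621 + 1.28384 + 0.154817 = 4.83606.
F = −kT ln Z = −89.5 × ln(4.83606) = −89.5 × 1.57610 = -141.1 meV.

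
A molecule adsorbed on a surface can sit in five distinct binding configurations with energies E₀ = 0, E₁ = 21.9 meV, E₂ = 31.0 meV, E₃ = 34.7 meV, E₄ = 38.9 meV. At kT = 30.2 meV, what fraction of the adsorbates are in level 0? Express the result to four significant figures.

Eᵢ/kT = 0, 0.725166, 1.02649, 1.14901, 1.28808.
Z = Σ e^(−Eᵢ/kT) = e^(−0) + e^(−0.725166) + e^(−1.02649) + e^(−1.14901) + e^(−1.28808) = 1.00000 + 0.484244 + 0.358262 + 0.316950 + 0.275800 = 2.43526.
P₀ = e^(−E₀/kT) / Z = 1.00000/2.43526 = 0.4106.

0.4106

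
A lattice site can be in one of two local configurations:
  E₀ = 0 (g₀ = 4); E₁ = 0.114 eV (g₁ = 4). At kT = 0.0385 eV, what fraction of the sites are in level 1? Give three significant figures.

0.0492

Eᵢ/kT = 0, 2.9610.
Z = Σ gᵢe^(−Eᵢ/kT) = 4·e^(−0) + 4·e^(−2.9610) = 4.0000 + 0.20707 = 4.2071.
P₁ = g₁ e^(−E₁/kT) / Z = 0.20707/4.2071 = 0.0492.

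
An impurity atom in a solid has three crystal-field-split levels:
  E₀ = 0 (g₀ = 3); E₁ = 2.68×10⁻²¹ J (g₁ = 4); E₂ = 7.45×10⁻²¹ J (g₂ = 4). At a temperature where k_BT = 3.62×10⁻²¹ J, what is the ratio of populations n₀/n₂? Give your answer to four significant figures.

n₀/n₂ = (g₀/g₂) exp[−(E₀−E₂)/kT] = (3/4) × exp(−(-7.45 ×10⁻²¹ J)/(3.62 ×10⁻²¹ J)) = (3/4) × exp(2.05801) = 5.873.

5.873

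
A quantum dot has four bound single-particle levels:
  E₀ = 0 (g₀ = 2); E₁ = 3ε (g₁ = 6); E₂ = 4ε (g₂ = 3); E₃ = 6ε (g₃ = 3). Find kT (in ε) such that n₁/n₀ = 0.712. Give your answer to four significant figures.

2.086 ε

n₁/n₀ = (g₁/g₀) exp[−(E₁−E₀)/kT] = 0.712.
⇒ (E₁−E₀)/kT = ln((6/2)/0.712) = ln(4.21348) = 1.43829.
kT = 3ε / 1.43829 = 2.086 ε.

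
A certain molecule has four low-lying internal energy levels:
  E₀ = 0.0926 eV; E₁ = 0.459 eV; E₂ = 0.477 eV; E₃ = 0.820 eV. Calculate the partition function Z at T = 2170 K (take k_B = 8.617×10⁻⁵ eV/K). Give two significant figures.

Z = 0.79

k_BT = 8.617×10⁻⁵ × 2170 K = 0.1870 eV.
Eᵢ/kT = 0.4952, 2.455, 2.551, 4.385.
Z = Σ e^(−Eᵢ/kT) = e^(−0.4952) + e^(−2.455) + e^(−2.551) + e^(−4.385) = 0.6094 + 0.08586 + 0.07800 + 0.01246 = 0.7857.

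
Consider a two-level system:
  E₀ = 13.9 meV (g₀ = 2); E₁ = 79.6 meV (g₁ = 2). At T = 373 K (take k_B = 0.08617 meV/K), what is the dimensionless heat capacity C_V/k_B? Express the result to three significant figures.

0.424

k_BT = 0.08617 × 373 K = 32.141 meV.
Eᵢ/kT = 0.43247, 2.4766.
Z = Σ gᵢe^(−Eᵢ/kT) = 2·e^(−0.43247) + 2·e^(−2.4766) = 1.2978 + 0.16806 = 1.4659.
⟨E⟩ = 21.432 meV, ⟨E²⟩ = 897.47 meV².
C_V/k_B = (⟨E²⟩ − ⟨E⟩²)/(kT)² = (897.47 − 459.33)/1033.0 = 0.424.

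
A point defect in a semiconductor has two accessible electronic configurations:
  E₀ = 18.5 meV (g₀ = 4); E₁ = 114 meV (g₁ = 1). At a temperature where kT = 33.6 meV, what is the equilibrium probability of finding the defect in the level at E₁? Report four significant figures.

0.01436

Eᵢ/kT = 0.550595, 3.39286.
Z = Σ gᵢe^(−Eᵢ/kT) = 4·e^(−0.550595) + 1·e^(−3.39286) = 2.30643 + 0.0336124 = 2.34004.
P₁ = g₁ e^(−E₁/kT) / Z = 0.0336124/2.34004 = 0.01436.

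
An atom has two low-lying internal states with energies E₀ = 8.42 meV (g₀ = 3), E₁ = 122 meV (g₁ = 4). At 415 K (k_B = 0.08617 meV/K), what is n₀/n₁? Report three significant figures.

k_BT = 0.08617 × 415 K = 35.761 meV.
n₀/n₁ = (g₀/g₁) exp[−(E₀−E₁)/kT] = (3/4) × exp(−(-113.58 meV)/(35.761 meV)) = (3/4) × exp(3.1761) = 18.0.

18.0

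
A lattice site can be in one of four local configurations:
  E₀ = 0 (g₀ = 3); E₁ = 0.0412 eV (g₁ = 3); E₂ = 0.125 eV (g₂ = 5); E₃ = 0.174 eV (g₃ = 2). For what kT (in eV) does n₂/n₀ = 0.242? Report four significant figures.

n₂/n₀ = (g₂/g₀) exp[−(E₂−E₀)/kT] = 0.242.
⇒ (E₂−E₀)/kT = ln((5/3)/0.242) = ln(6.88705) = 1.92964.
kT = 0.125 eV / 1.92964 = 0.06478 eV.

0.06478 eV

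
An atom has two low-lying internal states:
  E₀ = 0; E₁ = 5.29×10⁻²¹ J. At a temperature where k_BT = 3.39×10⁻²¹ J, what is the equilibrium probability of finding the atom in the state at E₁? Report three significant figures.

0.174

Eᵢ/kT = 0, 1.5605.
Z = Σ e^(−Eᵢ/kT) = e^(−0) + e^(−1.5605) = 1.0000 + 0.21003 = 1.2100.
P₁ = e^(−E₁/kT) / Z = 0.21003/1.2100 = 0.174.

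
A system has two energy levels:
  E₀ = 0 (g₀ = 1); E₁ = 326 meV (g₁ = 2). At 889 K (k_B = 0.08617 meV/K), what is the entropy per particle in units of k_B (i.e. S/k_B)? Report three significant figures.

k_BT = 0.08617 × 889 K = 76.605 meV.
Eᵢ/kT = 0, 4.2556.
Z = Σ gᵢe^(−Eᵢ/kT) = 1·e^(−0) + 2·e^(−4.2556) = 1.0000 + 0.028369 = 1.0284.
⟨E⟩ = Σ EᵢPᵢ = 8.9929 meV.
S/k_B = ln Z + ⟨E⟩/kT = ln(1.0284) + 8.9929/76.605 = 0.028004 + 0.11739 = 0.145.

0.145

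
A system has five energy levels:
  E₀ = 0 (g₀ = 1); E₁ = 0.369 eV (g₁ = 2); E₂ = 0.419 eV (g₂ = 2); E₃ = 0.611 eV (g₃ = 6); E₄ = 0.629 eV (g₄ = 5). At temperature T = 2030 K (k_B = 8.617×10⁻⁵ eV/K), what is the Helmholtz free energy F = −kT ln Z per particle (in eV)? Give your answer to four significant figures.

k_BT = 8.617×10⁻⁵ × 2030 K = 0.174925 eV.
Eᵢ/kT = 0, 2.10948, 2.39531, 3.49293, 3.59583.
Z = Σ gᵢe^(−Eᵢ/kT) = 1·e^(−0) + 2·e^(−2.10948) + 2·e^(−2.39531) + 6·e^(−3.49293) + 5·e^(−3.59583) = 1.00000 + 0.242602 + 0.182289 + 0.182470 + 0.137190 = 1.74455.
F = −kT ln Z = −0.174925 × ln(1.74455) = −0.174925 × 0.556497 = -0.09735 eV.

-0.09735 eV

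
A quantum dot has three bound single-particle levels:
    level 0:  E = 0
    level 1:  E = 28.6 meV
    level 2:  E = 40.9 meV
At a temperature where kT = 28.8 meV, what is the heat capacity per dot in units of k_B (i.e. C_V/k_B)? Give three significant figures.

Eᵢ/kT = 0, 0.99306, 1.4201.
Z = Σ e^(−Eᵢ/kT) = e^(−0) + e^(−0.99306) + e^(−1.4201) = 1.0000 + 0.37044 + 0.24169 = 1.6121.
⟨E⟩ = 12.704 meV, ⟨E²⟩ = 438.75 meV².
C_V/k_B = (⟨E²⟩ − ⟨E⟩²)/(kT)² = (438.75 − 161.39)/829.44 = 0.334.

0.334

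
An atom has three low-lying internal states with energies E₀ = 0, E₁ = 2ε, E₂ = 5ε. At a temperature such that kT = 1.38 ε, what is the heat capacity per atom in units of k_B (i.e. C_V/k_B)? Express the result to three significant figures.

Eᵢ/kT = 0, 1.4493, 3.6232.
Z = Σ e^(−Eᵢ/kT) = e^(−0) + e^(−1.4493) + e^(−3.6232) = 1.0000 + 0.23473 + 0.026697 = 1.2614.
⟨E⟩ = 0.47800 ε, ⟨E²⟩ = 1.2735 ε².
C_V/k_B = (⟨E²⟩ − ⟨E⟩²)/(kT)² = (1.2735 − 0.22848)/1.9044 = 0.549.

0.549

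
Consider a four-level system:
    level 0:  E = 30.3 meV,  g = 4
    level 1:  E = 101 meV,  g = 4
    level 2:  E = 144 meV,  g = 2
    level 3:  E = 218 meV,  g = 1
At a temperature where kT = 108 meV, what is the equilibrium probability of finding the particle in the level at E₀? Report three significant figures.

0.575

Eᵢ/kT = 0.28056, 0.93519, 1.3333, 2.0185.
Z = Σ gᵢe^(−Eᵢ/kT) = 4·e^(−0.28056) + 4·e^(−0.93519) + 2·e^(−1.3333) + 1·e^(−2.0185) = 3.0214 + 1.5700 + 0.52721 + 0.13285 = 5.2515.
P₀ = g₀ e^(−E₀/kT) / Z = 3.0214/5.2515 = 0.575.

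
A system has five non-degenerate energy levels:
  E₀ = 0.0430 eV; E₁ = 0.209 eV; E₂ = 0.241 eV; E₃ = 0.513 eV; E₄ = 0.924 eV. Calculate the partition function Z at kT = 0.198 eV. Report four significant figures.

Eᵢ/kT = 0.217172, 1.05556, 1.21717, 2.59091, 4.66667.
Z = Σ e^(−Eᵢ/kT) = e^(−0.217172) + e^(−1.05556) + e^(−1.21717) + e^(−2.59091) + e^(−4.66667) = 0.804792 + 0.347997 + 0.296067 + 0.0749518 + 0.00940353 = 1.53321.

Z = 1.533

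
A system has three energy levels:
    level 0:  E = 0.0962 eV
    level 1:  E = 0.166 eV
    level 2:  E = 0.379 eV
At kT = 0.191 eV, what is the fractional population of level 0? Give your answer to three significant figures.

Eᵢ/kT = 0.50366, 0.86911, 1.9843.
Z = Σ e^(−Eᵢ/kT) = e^(−0.50366) + e^(−0.86911) + e^(−1.9843) = 0.60431 + 0.41932 + 0.13748 = 1.1611.
P₀ = e^(−E₀/kT) / Z = 0.60431/1.1611 = 0.520.

0.520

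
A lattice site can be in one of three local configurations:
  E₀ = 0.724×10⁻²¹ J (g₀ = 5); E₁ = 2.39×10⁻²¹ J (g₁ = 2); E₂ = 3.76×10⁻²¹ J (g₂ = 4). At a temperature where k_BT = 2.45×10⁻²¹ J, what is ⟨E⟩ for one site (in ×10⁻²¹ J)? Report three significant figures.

1.45 ×10⁻²¹ J

Eᵢ/kT = 0.29551, 0.97551, 1.5347.
Z = Σ gᵢe^(−Eᵢ/kT) = 5·e^(−0.29551) + 2·e^(−0.97551) + 4·e^(−1.5347) = 3.7208 + 0.75400 + 0.86208 = 5.3369.
⟨E⟩ = Σ Eᵢ gᵢe^(−Eᵢ/kT) / Z = (0.724·3.7208 + 2.39·0.75400 + 3.76·0.86208) / 5.3369 = 1.45 ×10⁻²¹ J.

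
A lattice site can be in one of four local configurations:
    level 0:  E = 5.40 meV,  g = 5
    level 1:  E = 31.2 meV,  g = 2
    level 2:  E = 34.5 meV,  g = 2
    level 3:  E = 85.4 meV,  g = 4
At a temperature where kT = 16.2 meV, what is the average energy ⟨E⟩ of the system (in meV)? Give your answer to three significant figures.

9.29 meV

Eᵢ/kT = 0.33333, 1.9259, 2.1296, 5.2716.
Z = Σ gᵢe^(−Eᵢ/kT) = 5·e^(−0.33333) + 2·e^(−1.9259) + 2·e^(−2.1296) + 4·e^(−5.2716) = 3.5827 + 0.29149 + 0.23777 + 0.020542 = 4.1325.
⟨E⟩ = Σ Eᵢ gᵢe^(−Eᵢ/kT) / Z = (5.40·3.5827 + 31.2·0.29149 + 34.5·0.23777 + 85.4·0.020542) / 4.1325 = 9.29 meV.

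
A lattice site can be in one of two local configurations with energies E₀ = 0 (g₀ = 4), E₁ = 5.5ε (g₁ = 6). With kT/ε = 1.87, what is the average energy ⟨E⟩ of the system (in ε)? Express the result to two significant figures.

Eᵢ/kT = 0, 2.941.
Z = Σ gᵢe^(−Eᵢ/kT) = 4·e^(−0) + 6·e^(−2.941) = 4.000 + 0.3169 = 4.317.
⟨E⟩ = Σ Eᵢ gᵢe^(−Eᵢ/kT) / Z = (0·4.000 + 5.5·0.3169) / 4.317 = 0.40 ε.

0.40 ε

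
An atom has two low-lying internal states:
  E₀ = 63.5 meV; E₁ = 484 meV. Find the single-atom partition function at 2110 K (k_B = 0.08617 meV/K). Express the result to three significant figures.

Z = 0.775

k_BT = 0.08617 × 2110 K = 181.82 meV.
Eᵢ/kT = 0.34925, 2.6620.
Z = Σ e^(−Eᵢ/kT) = e^(−0.34925) + e^(−2.6620) = 0.70522 + 0.069808 = 0.77503.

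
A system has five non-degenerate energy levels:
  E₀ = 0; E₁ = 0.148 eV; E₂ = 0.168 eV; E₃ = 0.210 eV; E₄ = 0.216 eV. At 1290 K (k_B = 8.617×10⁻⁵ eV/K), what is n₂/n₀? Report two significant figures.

0.22

k_BT = 8.617×10⁻⁵ × 1290 K = 0.1112 eV.
n₂/n₀ = exp[−(E₂−E₀)/kT] = exp(−(0.168 eV)/(0.1112 eV)) = exp(-1.511) = 0.22.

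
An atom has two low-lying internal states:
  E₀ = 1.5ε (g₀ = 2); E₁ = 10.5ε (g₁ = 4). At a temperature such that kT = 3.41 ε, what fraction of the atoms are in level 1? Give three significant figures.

Eᵢ/kT = 0.43988, 3.0792.
Z = Σ gᵢe^(−Eᵢ/kT) = 2·e^(−0.43988) + 4·e^(−3.0792) = 1.2882 + 0.18398 = 1.4722.
P₁ = g₁ e^(−E₁/kT) / Z = 0.18398/1.4722 = 0.125.

0.125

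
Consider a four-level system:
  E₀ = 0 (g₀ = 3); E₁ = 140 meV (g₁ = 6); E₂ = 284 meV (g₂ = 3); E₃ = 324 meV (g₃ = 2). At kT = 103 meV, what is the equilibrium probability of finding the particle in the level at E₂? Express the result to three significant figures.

Eᵢ/kT = 0, 1.3592, 2.7573, 3.1456.
Z = Σ gᵢe^(−Eᵢ/kT) = 3·e^(−0) + 6·e^(−1.3592) + 3·e^(−2.7573) + 2·e^(−3.1456) = 3.0000 + 1.5412 + 0.19039 + 0.086082 = 4.8177.
P₂ = g₂ e^(−E₂/kT) / Z = 0.19039/4.8177 = 0.0395.

0.0395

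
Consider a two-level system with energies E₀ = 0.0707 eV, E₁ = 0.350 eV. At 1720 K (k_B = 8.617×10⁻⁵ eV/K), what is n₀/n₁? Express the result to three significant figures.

6.58

k_BT = 8.617×10⁻⁵ × 1720 K = 0.14821 eV.
n₀/n₁ = exp[−(E₀−E₁)/kT] = exp(−(-0.2793 eV)/(0.14821 eV)) = exp(1.8845) = 6.58.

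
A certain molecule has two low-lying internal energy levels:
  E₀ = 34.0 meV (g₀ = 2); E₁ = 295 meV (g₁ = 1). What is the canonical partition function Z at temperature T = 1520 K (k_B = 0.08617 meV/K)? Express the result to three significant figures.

Z = 1.65

k_BT = 0.08617 × 1520 K = 130.98 meV.
Eᵢ/kT = 0.25958, 2.2523.
Z = Σ gᵢe^(−Eᵢ/kT) = 2·e^(−0.25958) + 1·e^(−2.2523) = 1.5428 + 0.10516 = 1.6480.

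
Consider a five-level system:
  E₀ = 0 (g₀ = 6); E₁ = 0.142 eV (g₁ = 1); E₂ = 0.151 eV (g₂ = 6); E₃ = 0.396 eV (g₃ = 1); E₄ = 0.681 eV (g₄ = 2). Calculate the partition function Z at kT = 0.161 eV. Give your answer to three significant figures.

Eᵢ/kT = 0, 0.88199, 0.93789, 2.4596, 4.2298.
Z = Σ gᵢe^(−Eᵢ/kT) = 6·e^(−0) + 1·e^(−0.88199) + 6·e^(−0.93789) + 1·e^(−2.4596) + 2·e^(−4.2298) = 6.0000 + 0.41396 + 2.3487 + 0.085469 + 0.029111 = 8.8772.

Z = 8.88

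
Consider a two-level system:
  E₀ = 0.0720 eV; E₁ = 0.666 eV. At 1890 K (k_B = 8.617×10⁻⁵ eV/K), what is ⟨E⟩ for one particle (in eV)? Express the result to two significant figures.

0.087 eV

k_BT = 8.617×10⁻⁵ × 1890 K = 0.1629 eV.
Eᵢ/kT = 0.4420, 4.088.
Z = Σ e^(−Eᵢ/kT) = e^(−0.4420) + e^(−4.088) = 0.6427 + 0.01677 = 0.6595.
⟨E⟩ = Σ Eᵢ e^(−Eᵢ/kT) / Z = (0.0720·0.6427 + 0.666·0.01677) / 0.6595 = 0.087 eV.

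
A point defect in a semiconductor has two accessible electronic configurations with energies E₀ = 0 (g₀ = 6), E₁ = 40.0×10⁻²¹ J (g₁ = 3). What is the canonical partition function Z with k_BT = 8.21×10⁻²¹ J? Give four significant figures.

Z = 6.023

Eᵢ/kT = 0, 4.87211.
Z = Σ gᵢe^(−Eᵢ/kT) = 6·e^(−0) + 3·e^(−4.87211) = 6.00000 + 0.0229716 = 6.02297.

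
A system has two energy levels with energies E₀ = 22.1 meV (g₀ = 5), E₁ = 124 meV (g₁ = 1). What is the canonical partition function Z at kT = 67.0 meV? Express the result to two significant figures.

Eᵢ/kT = 0.3299, 1.851.
Z = Σ gᵢe^(−Eᵢ/kT) = 5·e^(−0.3299) + 1·e^(−1.851) = 3.595 + 0.1571 = 3.752.

Z = 3.8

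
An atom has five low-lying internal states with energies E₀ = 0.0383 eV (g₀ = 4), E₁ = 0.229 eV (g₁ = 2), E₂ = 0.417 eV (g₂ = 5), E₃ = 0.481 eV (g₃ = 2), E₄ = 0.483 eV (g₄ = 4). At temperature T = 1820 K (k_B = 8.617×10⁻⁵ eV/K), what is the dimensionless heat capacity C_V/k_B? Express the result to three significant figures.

0.902

k_BT = 8.617×10⁻⁵ × 1820 K = 0.15683 eV.
Eᵢ/kT = 0.24421, 1.4602, 2.6589, 3.0670, 3.0798.
Z = Σ gᵢe^(−Eᵢ/kT) = 4·e^(−0.24421) + 2·e^(−1.4602) + 5·e^(−2.6589) + 2·e^(−3.0670) + 4·e^(−3.0798) = 3.1333 + 0.46438 + 0.35013 + 0.093121 + 0.18387 = 4.2248.
⟨E⟩ = 0.11976 eV, ⟨E²⟩ = 0.036516 eV².
C_V/k_B = (⟨E²⟩ − ⟨E⟩²)/(kT)² = (0.036516 − 0.014342)/0.024596 = 0.902.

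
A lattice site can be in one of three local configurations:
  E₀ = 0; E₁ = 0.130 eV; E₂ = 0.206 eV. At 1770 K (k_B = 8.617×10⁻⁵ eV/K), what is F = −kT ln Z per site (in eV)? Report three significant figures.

k_BT = 8.617×10⁻⁵ × 1770 K = 0.15252 eV.
Eᵢ/kT = 0, 0.85235, 1.3506.
Z = Σ e^(−Eᵢ/kT) = e^(−0) + e^(−0.85235) + e^(−1.3506) = 1.0000 + 0.42641 + 0.25908 = 1.6855.
F = −kT ln Z = −0.15252 × ln(1.6855) = −0.15252 × 0.52206 = -0.0796 eV.

-0.0796 eV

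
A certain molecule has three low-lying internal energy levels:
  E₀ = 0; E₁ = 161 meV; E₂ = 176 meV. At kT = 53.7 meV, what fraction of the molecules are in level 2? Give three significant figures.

Eᵢ/kT = 0, 2.9981, 3.2775.
Z = Σ e^(−Eᵢ/kT) = e^(−0) + e^(−2.9981) + e^(−3.2775) = 1.0000 + 0.049882 + 0.037722 = 1.0876.
P₂ = e^(−E₂/kT) / Z = 0.037722/1.0876 = 0.0347.

0.0347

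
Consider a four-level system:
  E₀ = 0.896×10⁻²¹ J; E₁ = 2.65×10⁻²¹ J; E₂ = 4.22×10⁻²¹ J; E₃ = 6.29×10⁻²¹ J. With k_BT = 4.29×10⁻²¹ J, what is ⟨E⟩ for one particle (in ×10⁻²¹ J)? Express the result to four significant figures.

2.652 ×10⁻²¹ J

Eᵢ/kT = 0.208858, 0.617716, 0.983683, 1.46620.
Z = Σ e^(−Eᵢ/kT) = e^(−0.208858) + e^(−0.617716) + e^(−0.983683) + e^(−1.46620) = 0.811510 + 0.539175 + 0.373931 + 0.230801 = 1.95542.
⟨E⟩ = Σ Eᵢ e^(−Eᵢ/kT) / Z = (0.896·0.811510 + 2.65·0.539175 + 4.22·0.373931 + 6.29·0.230801) / 1.95542 = 2.652 ×10⁻²¹ J.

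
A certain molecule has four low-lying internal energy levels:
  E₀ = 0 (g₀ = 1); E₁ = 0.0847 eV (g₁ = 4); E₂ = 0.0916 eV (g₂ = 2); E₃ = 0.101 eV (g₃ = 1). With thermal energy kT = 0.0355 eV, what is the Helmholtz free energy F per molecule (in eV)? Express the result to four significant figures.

Eᵢ/kT = 0, 2.38592, 2.58028, 2.84507.
Z = Σ gᵢe^(−Eᵢ/kT) = 1·e^(−0) + 4·e^(−2.38592) + 2·e^(−2.58028) + 1·e^(−2.84507) = 1.00000 + 0.368017 + 0.151506 + 0.0581302 = 1.57765.
F = −kT ln Z = −0.0355 × ln(1.57765) = −0.0355 × 0.455936 = -0.01619 eV.

-0.01619 eV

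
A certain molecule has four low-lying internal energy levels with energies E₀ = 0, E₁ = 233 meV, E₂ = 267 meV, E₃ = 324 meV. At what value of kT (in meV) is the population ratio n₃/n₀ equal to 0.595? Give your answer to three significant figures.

n₃/n₀ = exp[−(E₃−E₀)/kT] = 0.595.
⇒ (E₃−E₀)/kT = ln(1/0.595) = ln(1.6807) = 0.51921.
kT = 324 meV / 0.51921 = 624 meV.

624 meV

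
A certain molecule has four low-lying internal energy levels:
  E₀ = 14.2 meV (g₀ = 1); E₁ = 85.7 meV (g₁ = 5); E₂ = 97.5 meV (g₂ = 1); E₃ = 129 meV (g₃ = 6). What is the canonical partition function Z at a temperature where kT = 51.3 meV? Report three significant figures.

Z = 2.33

Eᵢ/kT = 0.27680, 1.6706, 1.9006, 2.5146.
Z = Σ gᵢe^(−Eᵢ/kT) = 1·e^(−0.27680) + 5·e^(−1.6706) + 1·e^(−1.9006) + 6·e^(−2.5146) = 0.75821 + 0.94067 + 0.14948 + 0.48537 = 2.3337.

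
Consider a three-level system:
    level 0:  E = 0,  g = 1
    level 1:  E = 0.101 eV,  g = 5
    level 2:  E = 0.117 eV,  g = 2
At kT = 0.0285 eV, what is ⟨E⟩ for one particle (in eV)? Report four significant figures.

0.01567 eV

Eᵢ/kT = 0, 3.54386, 4.10526.
Z = Σ gᵢe^(−Eᵢ/kT) = 1·e^(−0) + 5·e^(−3.54386) + 2·e^(−4.10526) = 1.00000 + 0.144508 + 0.0329715 = 1.17748.
⟨E⟩ = Σ Eᵢ gᵢe^(−Eᵢ/kT) / Z = (0·1.00000 + 0.101·0.144508 + 0.117·0.0329715) / 1.17748 = 0.01567 eV.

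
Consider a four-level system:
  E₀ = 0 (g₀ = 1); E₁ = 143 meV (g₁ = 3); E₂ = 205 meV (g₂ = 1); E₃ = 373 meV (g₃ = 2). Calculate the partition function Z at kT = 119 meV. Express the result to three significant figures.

Eᵢ/kT = 0, 1.2017, 1.7227, 3.1345.
Z = Σ gᵢe^(−Eᵢ/kT) = 1·e^(−0) + 3·e^(−1.2017) + 1·e^(−1.7227) + 2·e^(−3.1345) = 1.0000 + 0.90205 + 0.17858 + 0.087043 = 2.1677.

Z = 2.17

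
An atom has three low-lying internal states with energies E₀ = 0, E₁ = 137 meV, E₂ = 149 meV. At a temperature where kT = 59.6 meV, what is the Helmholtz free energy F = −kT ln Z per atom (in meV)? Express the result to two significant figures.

Eᵢ/kT = 0, 2.299, 2.500.
Z = Σ e^(−Eᵢ/kT) = e^(−0) + e^(−2.299) + e^(−2.500) = 1.000 + 0.1004 + 0.08208 = 1.182.
F = −kT ln Z = −59.6 × ln(1.182) = −59.6 × 0.1672 = -10 meV.

-10 meV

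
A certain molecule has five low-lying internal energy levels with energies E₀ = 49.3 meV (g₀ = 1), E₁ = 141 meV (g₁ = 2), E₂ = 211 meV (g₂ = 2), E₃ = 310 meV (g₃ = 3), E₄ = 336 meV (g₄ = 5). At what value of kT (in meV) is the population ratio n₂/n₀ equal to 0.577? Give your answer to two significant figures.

130 meV

n₂/n₀ = (g₂/g₀) exp[−(E₂−E₀)/kT] = 0.577.
⇒ (E₂−E₀)/kT = ln((2/1)/0.577) = ln(3.466) = 1.243.
kT = 161.7 meV / 1.243 = 130 meV.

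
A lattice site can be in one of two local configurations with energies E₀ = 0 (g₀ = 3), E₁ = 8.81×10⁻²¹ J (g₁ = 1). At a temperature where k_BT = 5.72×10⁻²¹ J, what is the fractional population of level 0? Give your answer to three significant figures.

Eᵢ/kT = 0, 1.5402.
Z = Σ gᵢe^(−Eᵢ/kT) = 3·e^(−0) + 1·e^(−1.5402) = 3.0000 + 0.21434 = 3.2143.
P₀ = g₀ e^(−E₀/kT) / Z = 3.0000/3.2143 = 0.933.

0.933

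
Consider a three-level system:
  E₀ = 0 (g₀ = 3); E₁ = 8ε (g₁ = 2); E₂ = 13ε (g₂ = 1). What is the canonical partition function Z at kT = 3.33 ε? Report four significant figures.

Z = 3.201

Eᵢ/kT = 0, 2.40240, 3.90390.
Z = Σ gᵢe^(−Eᵢ/kT) = 3·e^(−0) + 2·e^(−2.40240) + 1·e^(−3.90390) = 3.00000 + 0.181001 + 0.0201631 = 3.20116.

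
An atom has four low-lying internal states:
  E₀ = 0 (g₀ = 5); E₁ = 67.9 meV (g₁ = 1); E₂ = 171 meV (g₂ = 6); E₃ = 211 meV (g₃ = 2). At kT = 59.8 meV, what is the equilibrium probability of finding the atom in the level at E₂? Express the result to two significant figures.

0.060

Eᵢ/kT = 0, 1.135, 2.860, 3.528.
Z = Σ gᵢe^(−Eᵢ/kT) = 5·e^(−0) + 1·e^(−1.135) + 6·e^(−2.860) + 2·e^(−3.528) = 5.000 + 0.3214 + 0.3436 + 0.05873 = 5.724.
P₂ = g₂ e^(−E₂/kT) / Z = 0.3436/5.724 = 0.060.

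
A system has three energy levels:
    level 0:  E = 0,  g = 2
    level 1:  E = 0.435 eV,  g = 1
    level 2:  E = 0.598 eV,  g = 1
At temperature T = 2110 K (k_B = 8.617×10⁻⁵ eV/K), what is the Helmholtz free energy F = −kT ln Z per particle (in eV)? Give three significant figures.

k_BT = 8.617×10⁻⁵ × 2110 K = 0.18182 eV.
Eᵢ/kT = 0, 2.3925, 3.2890.
Z = Σ gᵢe^(−Eᵢ/kT) = 2·e^(−0) + 1·e^(−2.3925) + 1·e^(−3.2890) = 2.0000 + 0.091401 + 0.037291 = 2.1287.
F = −kT ln Z = −0.18182 × ln(2.1287) = −0.18182 × 0.75551 = -0.137 eV.

-0.137 eV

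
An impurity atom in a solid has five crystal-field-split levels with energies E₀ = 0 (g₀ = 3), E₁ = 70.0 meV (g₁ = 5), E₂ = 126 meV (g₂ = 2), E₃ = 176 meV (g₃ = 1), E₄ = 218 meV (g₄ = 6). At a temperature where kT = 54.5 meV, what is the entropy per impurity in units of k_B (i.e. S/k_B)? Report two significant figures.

Eᵢ/kT = 0, 1.284, 2.312, 3.229, 4.000.
Z = Σ gᵢe^(−Eᵢ/kT) = 3·e^(−0) + 5·e^(−1.284) + 2·e^(−2.312) + 1·e^(−3.229) + 6·e^(−4.000) = 3.000 + 1.385 + 0.1981 + 0.03960 + 0.1099 = 4.733.
⟨E⟩ = Σ EᵢPᵢ = 32.29 meV.
S/k_B = ln Z + ⟨E⟩/kT = ln(4.733) + 32.29/54.5 = 1.555 + 0.5925 = 2.1.

2.1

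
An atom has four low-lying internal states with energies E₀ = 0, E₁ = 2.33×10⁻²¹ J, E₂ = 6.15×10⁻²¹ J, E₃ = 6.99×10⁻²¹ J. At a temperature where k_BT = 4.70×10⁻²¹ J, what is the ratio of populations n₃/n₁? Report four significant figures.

n₃/n₁ = exp[−(E₃−E₁)/kT] = exp(−(4.66 ×10⁻²¹ J)/(4.70 ×10⁻²¹ J)) = exp(-0.991489) = 0.3710.

0.3710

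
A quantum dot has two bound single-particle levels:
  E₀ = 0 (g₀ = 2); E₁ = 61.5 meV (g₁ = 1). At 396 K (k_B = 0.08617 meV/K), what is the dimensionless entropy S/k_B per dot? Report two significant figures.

0.91

k_BT = 0.08617 × 396 K = 34.12 meV.
Eᵢ/kT = 0, 1.802.
Z = Σ gᵢe^(−Eᵢ/kT) = 2·e^(−0) + 1·e^(−1.802) = 2.000 + 0.1650 = 2.165.
⟨E⟩ = Σ EᵢPᵢ = 4.687 meV.
S/k_B = ln Z + ⟨E⟩/kT = ln(2.165) + 4.687/34.12 = 0.7724 + 0.1374 = 0.91.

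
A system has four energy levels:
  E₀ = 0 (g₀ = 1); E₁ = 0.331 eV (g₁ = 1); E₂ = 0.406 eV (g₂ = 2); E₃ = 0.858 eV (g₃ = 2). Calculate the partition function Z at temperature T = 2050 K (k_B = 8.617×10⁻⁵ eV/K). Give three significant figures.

Z = 1.37

k_BT = 8.617×10⁻⁵ × 2050 K = 0.17665 eV.
Eᵢ/kT = 0, 1.8738, 2.2983, 4.8571.
Z = Σ gᵢe^(−Eᵢ/kT) = 1·e^(−0) + 1·e^(−1.8738) + 2·e^(−2.2983) + 2·e^(−4.8571) = 1.0000 + 0.15354 + 0.20086 + 0.015546 = 1.3699.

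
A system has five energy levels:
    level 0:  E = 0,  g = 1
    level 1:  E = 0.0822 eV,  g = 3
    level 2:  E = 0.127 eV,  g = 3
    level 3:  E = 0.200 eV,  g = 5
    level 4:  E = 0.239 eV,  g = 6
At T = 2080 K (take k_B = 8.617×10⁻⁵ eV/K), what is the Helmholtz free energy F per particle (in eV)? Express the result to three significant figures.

k_BT = 8.617×10⁻⁵ × 2080 K = 0.17923 eV.
Eᵢ/kT = 0, 0.45863, 0.70859, 1.1159, 1.3335.
Z = Σ gᵢe^(−Eᵢ/kT) = 1·e^(−0) + 3·e^(−0.45863) + 3·e^(−0.70859) + 5·e^(−1.1159) + 6·e^(−1.3335) = 1.0000 + 1.8964 + 1.4770 + 1.6381 + 1.5813 = 7.5928.
F = −kT ln Z = −0.17923 × ln(7.5928) = −0.17923 × 2.0272 = -0.363 eV.

-0.363 eV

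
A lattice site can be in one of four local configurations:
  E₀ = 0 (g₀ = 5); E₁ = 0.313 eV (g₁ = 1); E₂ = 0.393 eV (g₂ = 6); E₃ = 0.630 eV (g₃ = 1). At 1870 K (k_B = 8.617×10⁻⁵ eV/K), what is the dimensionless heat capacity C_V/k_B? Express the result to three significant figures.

k_BT = 8.617×10⁻⁵ × 1870 K = 0.16114 eV.
Eᵢ/kT = 0, 1.9424, 2.4389, 3.9096.
Z = Σ gᵢe^(−Eᵢ/kT) = 5·e^(−0) + 1·e^(−1.9424) + 6·e^(−2.4389) + 1·e^(−3.9096) = 5.0000 + 0.14336 + 0.52354 + 0.020049 = 5.6869.
⟨E⟩ = 0.046291 eV, ⟨E²⟩ = 0.018088 eV².
C_V/k_B = (⟨E²⟩ − ⟨E⟩²)/(kT)² = (0.018088 − 0.0021429)/0.025966 = 0.614.

0.614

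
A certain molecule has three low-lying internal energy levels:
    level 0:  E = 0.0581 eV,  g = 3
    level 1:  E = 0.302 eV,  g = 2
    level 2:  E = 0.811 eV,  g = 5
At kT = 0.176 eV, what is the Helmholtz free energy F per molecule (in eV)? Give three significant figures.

Eᵢ/kT = 0.33011, 1.7159, 4.6080.
Z = Σ gᵢe^(−Eᵢ/kT) = 3·e^(−0.33011) + 2·e^(−1.7159) + 5·e^(−4.6080) = 2.1565 + 0.35960 + 0.049859 = 2.5660.
F = −kT ln Z = −0.176 × ln(2.5660) = −0.176 × 0.94235 = -0.166 eV.

-0.166 eV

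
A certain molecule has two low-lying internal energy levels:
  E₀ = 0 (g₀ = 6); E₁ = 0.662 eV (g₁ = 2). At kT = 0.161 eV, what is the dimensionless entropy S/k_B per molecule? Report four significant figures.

1.820

Eᵢ/kT = 0, 4.11180.
Z = Σ gᵢe^(−Eᵢ/kT) = 6·e^(−0) + 2·e^(−4.11180) = 6.00000 + 0.0327565 = 6.03276.
⟨E⟩ = Σ EᵢPᵢ = 0.00359451 eV.
S/k_B = ln Z + ⟨E⟩/kT = ln(6.03276) + 0.00359451/0.161 = 1.79720 + 0.0223261 = 1.820.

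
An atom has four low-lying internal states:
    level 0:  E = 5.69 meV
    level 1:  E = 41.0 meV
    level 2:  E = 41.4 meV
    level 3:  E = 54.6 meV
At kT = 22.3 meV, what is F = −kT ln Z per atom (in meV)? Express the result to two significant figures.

-3.6 meV

Eᵢ/kT = 0.2552, 1.839, 1.857, 2.448.
Z = Σ e^(−Eᵢ/kT) = e^(−0.2552) + e^(−1.839) + e^(−1.857) + e^(−2.448) = 0.7748 + 0.1590 + 0.1561 + 0.08647 = 1.176.
F = −kT ln Z = −22.3 × ln(1.176) = −22.3 × 0.1621 = -3.6 meV.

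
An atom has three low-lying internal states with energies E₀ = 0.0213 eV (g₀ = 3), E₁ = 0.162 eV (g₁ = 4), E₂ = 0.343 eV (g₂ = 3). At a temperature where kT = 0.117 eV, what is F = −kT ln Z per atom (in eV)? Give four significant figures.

Eᵢ/kT = 0.182051, 1.38462, 2.93162.
Z = Σ gᵢe^(−Eᵢ/kT) = 3·e^(−0.182051) + 4·e^(−1.38462) + 3·e^(−2.93162) = 2.50068 + 1.00168 + 0.159932 = 3.66229.
F = −kT ln Z = −0.117 × ln(3.66229) = −0.117 × 1.29809 = -0.1519 eV.

-0.1519 eV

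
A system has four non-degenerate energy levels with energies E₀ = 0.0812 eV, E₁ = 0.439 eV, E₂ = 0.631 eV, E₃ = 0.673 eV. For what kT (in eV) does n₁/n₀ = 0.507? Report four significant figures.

0.5268 eV

n₁/n₀ = exp[−(E₁−E₀)/kT] = 0.507.
⇒ (E₁−E₀)/kT = ln(1/0.507) = ln(1.97239) = 0.679246.
kT = 0.3578 eV / 0.679246 = 0.5268 eV.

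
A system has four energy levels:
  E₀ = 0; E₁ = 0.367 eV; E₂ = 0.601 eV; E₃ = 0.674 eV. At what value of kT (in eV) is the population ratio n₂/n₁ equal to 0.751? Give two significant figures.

0.82 eV

n₂/n₁ = exp[−(E₂−E₁)/kT] = 0.751.
⇒ (E₂−E₁)/kT = ln(1/0.751) = ln(1.332) = 0.2867.
kT = 0.234 eV / 0.2867 = 0.82 eV.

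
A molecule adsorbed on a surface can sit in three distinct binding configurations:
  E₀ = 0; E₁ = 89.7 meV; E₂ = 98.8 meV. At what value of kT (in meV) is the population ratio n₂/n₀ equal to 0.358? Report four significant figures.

96.18 meV

n₂/n₀ = exp[−(E₂−E₀)/kT] = 0.358.
⇒ (E₂−E₀)/kT = ln(1/0.358) = ln(2.79330) = 1.02722.
kT = 98.8 meV / 1.02722 = 96.18 meV.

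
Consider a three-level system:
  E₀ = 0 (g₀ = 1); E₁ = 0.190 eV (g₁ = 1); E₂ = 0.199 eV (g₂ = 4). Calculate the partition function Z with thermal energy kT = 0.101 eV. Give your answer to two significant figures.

Z = 1.7

Eᵢ/kT = 0, 1.881, 1.970.
Z = Σ gᵢe^(−Eᵢ/kT) = 1·e^(−0) + 1·e^(−1.881) + 4·e^(−1.970) = 1.000 + 0.1524 + 0.5578 = 1.710.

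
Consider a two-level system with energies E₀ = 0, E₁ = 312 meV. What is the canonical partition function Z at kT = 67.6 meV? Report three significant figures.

Z = 1.01

Eᵢ/kT = 0, 4.6154.
Z = Σ e^(−Eᵢ/kT) = e^(−0) + e^(−4.6154) = 1.0000 + 0.0098982 = 1.0099.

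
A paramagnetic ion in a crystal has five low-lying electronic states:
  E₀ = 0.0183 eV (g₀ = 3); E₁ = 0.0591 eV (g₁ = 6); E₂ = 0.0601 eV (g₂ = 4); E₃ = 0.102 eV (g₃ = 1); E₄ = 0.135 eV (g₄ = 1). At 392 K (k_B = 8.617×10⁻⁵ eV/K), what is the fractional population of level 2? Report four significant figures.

k_BT = 8.617×10⁻⁵ × 392 K = 0.0337786 eV.
Eᵢ/kT = 0.541763, 1.74963, 1.77923, 3.01966, 3.99661.
Z = Σ gᵢe^(−Eᵢ/kT) = 3·e^(−0.541763) + 6·e^(−1.74963) + 4·e^(−1.77923) + 1·e^(−3.01966) + 1·e^(−3.99661) = 1.74517 + 1.04303 + 0.675072 + 0.0488178 + 0.0183778 = 3.53047.
P₂ = g₂ e^(−E₂/kT) / Z = 0.675072/3.53047 = 0.1912.

0.1912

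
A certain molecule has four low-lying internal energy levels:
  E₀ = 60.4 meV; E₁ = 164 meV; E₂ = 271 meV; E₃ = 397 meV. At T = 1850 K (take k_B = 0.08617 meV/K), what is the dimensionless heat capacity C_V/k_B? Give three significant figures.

0.396

k_BT = 0.08617 × 1850 K = 159.41 meV.
Eᵢ/kT = 0.37890, 1.0288, 1.7000, 2.4904.
Z = Σ e^(−Eᵢ/kT) = e^(−0.37890) + e^(−1.0288) + e^(−1.7000) + e^(−2.4904) = 0.68461 + 0.35744 + 0.18268 + 0.082877 = 1.3076.
⟨E⟩ = 139.48 meV, ⟨E²⟩ = 29512 meV².
C_V/k_B = (⟨E²⟩ − ⟨E⟩²)/(kT)² = (29512 − 19455)/25412 = 0.396.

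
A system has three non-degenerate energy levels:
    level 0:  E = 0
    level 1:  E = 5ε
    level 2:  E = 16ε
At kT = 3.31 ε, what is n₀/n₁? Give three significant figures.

n₀/n₁ = exp[−(E₀−E₁)/kT] = exp(−(-5ε)/(3.31ε)) = exp(1.5106) = 4.53.

4.53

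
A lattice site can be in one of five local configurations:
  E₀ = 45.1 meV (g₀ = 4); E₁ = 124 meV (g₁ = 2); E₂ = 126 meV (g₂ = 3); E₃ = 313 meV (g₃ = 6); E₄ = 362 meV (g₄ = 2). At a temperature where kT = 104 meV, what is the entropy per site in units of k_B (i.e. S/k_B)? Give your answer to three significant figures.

Eᵢ/kT = 0.43365, 1.1923, 1.2115, 3.0096, 3.4808.
Z = Σ gᵢe^(−Eᵢ/kT) = 4·e^(−0.43365) + 2·e^(−1.1923) + 3·e^(−1.2115) + 6·e^(−3.0096) + 2·e^(−3.4808) = 2.5926 + 0.60704 + 0.89325 + 0.29587 + 0.061566 = 4.4503.
⟨E⟩ = Σ EᵢPᵢ = 94.295 meV.
S/k_B = ln Z + ⟨E⟩/kT = ln(4.4503) + 94.295/104 = 1.4930 + 0.90668 = 2.40.

2.40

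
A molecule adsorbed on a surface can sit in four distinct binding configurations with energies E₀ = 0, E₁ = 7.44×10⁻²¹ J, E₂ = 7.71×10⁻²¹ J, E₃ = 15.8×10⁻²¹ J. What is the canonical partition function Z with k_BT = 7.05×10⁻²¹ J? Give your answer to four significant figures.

Eᵢ/kT = 0, 1.05532, 1.09362, 2.24113.
Z = Σ e^(−Eᵢ/kT) = e^(−0) + e^(−1.05532) + e^(−1.09362) + e^(−2.24113) = 1.00000 + 0.348081 + 0.335002 + 0.106338 = 1.78942.

Z = 1.789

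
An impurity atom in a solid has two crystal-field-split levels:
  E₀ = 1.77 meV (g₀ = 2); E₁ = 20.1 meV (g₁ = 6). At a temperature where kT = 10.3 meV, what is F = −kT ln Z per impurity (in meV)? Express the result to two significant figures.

Eᵢ/kT = 0.1718, 1.951.
Z = Σ gᵢe^(−Eᵢ/kT) = 2·e^(−0.1718) + 6·e^(−1.951) = 1.684 + 0.8528 = 2.537.
F = −kT ln Z = −10.3 × ln(2.537) = −10.3 × 0.9310 = -9.6 meV.

-9.6 meV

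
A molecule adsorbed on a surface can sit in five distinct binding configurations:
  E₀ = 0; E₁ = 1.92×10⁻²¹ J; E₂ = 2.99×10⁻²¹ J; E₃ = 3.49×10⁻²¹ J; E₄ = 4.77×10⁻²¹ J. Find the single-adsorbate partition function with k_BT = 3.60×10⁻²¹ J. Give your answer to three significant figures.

Eᵢ/kT = 0, 0.53333, 0.83056, 0.96944, 1.3250.
Z = Σ e^(−Eᵢ/kT) = e^(−0) + e^(−0.53333) + e^(−0.83056) + e^(−0.96944) + e^(−1.3250) = 1.0000 + 0.58665 + 0.43581 + 0.37930 + 0.26580 = 2.6676.

Z = 2.67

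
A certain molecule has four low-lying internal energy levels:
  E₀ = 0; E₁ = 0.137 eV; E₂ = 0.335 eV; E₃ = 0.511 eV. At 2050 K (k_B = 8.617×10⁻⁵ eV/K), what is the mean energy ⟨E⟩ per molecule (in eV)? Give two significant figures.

k_BT = 8.617×10⁻⁵ × 2050 K = 0.1766 eV.
Eᵢ/kT = 0, 0.7758, 1.897, 2.894.
Z = Σ e^(−Eᵢ/kT) = e^(−0) + e^(−0.7758) + e^(−1.897) + e^(−2.894) = 1.000 + 0.4603 + 0.1500 + 0.05535 = 1.666.
⟨E⟩ = Σ Eᵢ e^(−Eᵢ/kT) / Z = (0·1.000 + 0.137·0.4603 + 0.335·0.1500 + 0.511·0.05535) / 1.666 = 0.085 eV.

0.085 eV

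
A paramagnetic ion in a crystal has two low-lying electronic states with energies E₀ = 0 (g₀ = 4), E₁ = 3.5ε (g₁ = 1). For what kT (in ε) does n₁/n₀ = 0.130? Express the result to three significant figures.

5.35 ε

n₁/n₀ = (g₁/g₀) exp[−(E₁−E₀)/kT] = 0.130.
⇒ (E₁−E₀)/kT = ln((1/4)/0.130) = ln(1.9231) = 0.65394.
kT = 3.5ε / 0.65394 = 5.35 ε.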